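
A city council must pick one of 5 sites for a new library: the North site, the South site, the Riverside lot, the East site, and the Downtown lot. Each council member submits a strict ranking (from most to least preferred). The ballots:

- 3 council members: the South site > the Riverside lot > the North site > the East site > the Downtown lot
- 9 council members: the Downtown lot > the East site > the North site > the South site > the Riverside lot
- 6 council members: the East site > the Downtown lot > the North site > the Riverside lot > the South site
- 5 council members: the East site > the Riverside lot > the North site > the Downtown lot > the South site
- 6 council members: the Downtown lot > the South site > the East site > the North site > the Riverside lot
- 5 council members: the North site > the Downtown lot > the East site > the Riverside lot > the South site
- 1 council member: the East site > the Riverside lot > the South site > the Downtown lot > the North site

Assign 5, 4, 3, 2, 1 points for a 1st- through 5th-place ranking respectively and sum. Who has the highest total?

the East site

the North site: 3·3 + 9·3 + 6·3 + 5·3 + 6·2 + 5·5 + 1·1 = 107
the South site: 3·5 + 9·2 + 6·1 + 5·1 + 6·4 + 5·1 + 1·3 = 76
the Riverside lot: 3·4 + 9·1 + 6·2 + 5·4 + 6·1 + 5·2 + 1·4 = 73
the East site: 3·2 + 9·4 + 6·5 + 5·5 + 6·3 + 5·3 + 1·5 = 135
the Downtown lot: 3·1 + 9·5 + 6·4 + 5·2 + 6·5 + 5·4 + 1·2 = 134
the East site has the highest Borda score (135).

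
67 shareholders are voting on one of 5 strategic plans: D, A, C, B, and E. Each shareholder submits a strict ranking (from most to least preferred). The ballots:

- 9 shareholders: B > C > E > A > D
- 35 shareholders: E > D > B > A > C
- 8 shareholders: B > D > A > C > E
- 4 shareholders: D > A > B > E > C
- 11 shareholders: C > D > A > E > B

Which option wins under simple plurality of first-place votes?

E

First-place votes: D 4, A 0, C 11, B 17, E 35.
E has the most first-place votes.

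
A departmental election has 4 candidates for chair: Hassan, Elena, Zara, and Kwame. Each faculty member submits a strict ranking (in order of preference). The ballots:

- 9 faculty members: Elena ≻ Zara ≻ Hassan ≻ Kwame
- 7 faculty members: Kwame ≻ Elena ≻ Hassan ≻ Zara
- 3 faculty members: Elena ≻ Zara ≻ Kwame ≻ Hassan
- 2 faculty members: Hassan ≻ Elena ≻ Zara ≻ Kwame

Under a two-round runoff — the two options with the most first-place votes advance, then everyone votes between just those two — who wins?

Elena

Round 1 first-place votes: Hassan 2, Elena 12, Zara 0, Kwame 7.
Elena and Kwame advance.
Runoff: Elena is preferred to Kwame by 14 voters; Kwame by 7.
Elena wins the runoff.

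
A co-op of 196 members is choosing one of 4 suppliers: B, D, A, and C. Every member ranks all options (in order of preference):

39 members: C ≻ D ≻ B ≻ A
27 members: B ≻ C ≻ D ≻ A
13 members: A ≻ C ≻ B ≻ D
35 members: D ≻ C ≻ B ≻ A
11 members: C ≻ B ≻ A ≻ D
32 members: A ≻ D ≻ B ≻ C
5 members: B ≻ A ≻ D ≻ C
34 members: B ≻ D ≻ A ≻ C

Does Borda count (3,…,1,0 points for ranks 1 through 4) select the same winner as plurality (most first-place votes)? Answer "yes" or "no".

no

Borda — scores: B 339, D 347, A 190, C 300. Winner: D.
Plurality — first-place votes: B 66, D 35, A 45, C 50. Winner: B.
The two methods disagree.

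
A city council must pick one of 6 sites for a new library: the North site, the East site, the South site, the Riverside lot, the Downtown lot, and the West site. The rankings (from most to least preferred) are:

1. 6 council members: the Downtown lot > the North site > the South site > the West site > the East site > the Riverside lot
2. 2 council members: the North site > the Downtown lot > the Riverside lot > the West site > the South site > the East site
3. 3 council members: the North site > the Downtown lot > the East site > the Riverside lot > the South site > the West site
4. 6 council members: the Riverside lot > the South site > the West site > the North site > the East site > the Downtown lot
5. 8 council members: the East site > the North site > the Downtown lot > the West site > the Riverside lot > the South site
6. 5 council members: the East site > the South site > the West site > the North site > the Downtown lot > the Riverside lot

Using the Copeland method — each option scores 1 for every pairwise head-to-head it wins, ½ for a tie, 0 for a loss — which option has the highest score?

the North site

the North site: beats the East site, the South site, the Riverside lot, the Downtown lot, and the West site → score 5.
the East site: beats the South site, the Riverside lot, the Downtown lot, and the West site; loses to the North site → score 4.
the South site: beats the West site; loses to the North site, the East site, the Riverside lot, and the Downtown lot → score 1.
the Riverside lot: beats the South site; loses to the North site, the East site, the Downtown lot, and the West site → score 1.
the Downtown lot: beats the South site, the Riverside lot, and the West site; loses to the North site and the East site → score 3.
the West site: beats the Riverside lot; loses to the North site, the East site, the South site, and the Downtown lot → score 1.
the North site has the best pairwise record.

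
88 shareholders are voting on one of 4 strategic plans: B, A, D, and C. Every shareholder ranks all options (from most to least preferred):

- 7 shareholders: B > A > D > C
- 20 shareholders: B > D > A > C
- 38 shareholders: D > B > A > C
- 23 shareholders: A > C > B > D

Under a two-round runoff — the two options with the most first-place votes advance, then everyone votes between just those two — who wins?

B

Round 1 first-place votes: B 27, A 23, D 38, C 0.
D and B advance.
Runoff: D is preferred to B by 38 voters; B by 50.
B wins the runoff.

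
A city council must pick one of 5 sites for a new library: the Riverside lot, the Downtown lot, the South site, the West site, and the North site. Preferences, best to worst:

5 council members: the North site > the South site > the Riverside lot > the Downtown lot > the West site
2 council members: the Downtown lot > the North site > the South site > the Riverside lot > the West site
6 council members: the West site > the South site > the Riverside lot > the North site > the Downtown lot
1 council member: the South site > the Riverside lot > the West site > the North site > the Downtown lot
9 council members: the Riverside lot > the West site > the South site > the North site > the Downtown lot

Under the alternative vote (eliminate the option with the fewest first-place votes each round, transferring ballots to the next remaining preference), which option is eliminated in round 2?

the Downtown lot

Round 1: the Riverside lot 9, the Downtown lot 2, the South site 1, the West site 6, the North site 5. Eliminate the South site.
Round 2: the Riverside lot 10, the Downtown lot 2, the West site 6, the North site 5. Eliminate the Downtown lot.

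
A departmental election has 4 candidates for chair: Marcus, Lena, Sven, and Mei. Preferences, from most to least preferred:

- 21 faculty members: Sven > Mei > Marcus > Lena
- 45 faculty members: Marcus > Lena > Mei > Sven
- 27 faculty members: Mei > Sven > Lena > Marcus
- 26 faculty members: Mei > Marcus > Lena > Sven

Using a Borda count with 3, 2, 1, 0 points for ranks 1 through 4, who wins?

Mei

Marcus: 21·1 + 45·3 + 27·0 + 26·2 = 208
Lena: 21·0 + 45·2 + 27·1 + 26·1 = 143
Sven: 21·3 + 45·0 + 27·2 + 26·0 = 117
Mei: 21·2 + 45·1 + 27·3 + 26·3 = 246
Mei has the highest Borda score (246).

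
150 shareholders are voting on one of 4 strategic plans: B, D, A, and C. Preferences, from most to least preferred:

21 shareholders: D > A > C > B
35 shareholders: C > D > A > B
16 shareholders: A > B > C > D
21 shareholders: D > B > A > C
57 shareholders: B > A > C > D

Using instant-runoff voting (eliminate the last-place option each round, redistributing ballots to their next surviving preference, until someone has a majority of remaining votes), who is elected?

Round 1: B 57, D 42, A 16, C 35. Eliminate A.
Round 2: B 73, D 42, C 35. Eliminate C.
Round 3: B 73, D 77. D has a majority.

D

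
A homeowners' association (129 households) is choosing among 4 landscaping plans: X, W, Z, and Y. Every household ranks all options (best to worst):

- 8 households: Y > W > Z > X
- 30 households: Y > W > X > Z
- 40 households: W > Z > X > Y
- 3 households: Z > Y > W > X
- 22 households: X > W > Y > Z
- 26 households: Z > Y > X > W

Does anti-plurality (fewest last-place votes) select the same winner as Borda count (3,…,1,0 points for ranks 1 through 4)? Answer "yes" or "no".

no

Anti-plurality — last-place votes: X 11, W 26, Z 52, Y 40. Winner: X.
Borda — scores: X 162, W 243, Z 175, Y 194. Winner: W.
The two methods disagree.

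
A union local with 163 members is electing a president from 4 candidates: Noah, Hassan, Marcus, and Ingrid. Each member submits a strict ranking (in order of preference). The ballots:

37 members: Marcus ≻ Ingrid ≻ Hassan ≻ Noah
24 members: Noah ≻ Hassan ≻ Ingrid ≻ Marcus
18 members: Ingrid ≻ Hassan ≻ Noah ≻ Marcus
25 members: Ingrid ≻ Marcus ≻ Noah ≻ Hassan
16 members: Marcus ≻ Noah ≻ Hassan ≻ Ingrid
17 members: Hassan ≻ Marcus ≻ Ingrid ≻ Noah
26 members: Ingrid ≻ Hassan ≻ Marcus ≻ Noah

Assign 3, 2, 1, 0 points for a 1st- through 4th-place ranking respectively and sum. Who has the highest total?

Ingrid

Noah: 37·0 + 24·3 + 18·1 + 25·1 + 16·2 + 17·0 + 26·0 = 147
Hassan: 37·1 + 24·2 + 18·2 + 25·0 + 16·1 + 17·3 + 26·2 = 240
Marcus: 37·3 + 24·0 + 18·0 + 25·2 + 16·3 + 17·2 + 26·1 = 269
Ingrid: 37·2 + 24·1 + 18·3 + 25·3 + 16·0 + 17·1 + 26·3 = 322
Ingrid has the highest Borda score (322).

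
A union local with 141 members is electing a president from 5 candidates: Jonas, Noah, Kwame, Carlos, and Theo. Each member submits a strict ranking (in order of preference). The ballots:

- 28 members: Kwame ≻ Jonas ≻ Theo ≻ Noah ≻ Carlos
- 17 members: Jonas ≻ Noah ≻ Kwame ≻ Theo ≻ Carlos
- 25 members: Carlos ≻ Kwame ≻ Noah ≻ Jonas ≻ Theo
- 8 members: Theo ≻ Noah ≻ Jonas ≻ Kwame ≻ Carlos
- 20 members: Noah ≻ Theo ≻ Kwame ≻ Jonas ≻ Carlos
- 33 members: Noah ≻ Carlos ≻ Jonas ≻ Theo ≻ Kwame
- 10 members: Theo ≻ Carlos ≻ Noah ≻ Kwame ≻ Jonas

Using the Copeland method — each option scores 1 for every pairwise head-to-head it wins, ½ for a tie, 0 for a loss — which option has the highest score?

Noah

Jonas: beats Carlos and Theo; loses to Noah and Kwame → score 2.
Noah: beats Jonas, Kwame, Carlos, and Theo → score 4.
Kwame: beats Jonas and Carlos; loses to Noah and Theo → score 2.
Carlos: loses to Jonas, Noah, Kwame, and Theo → score 0.
Theo: beats Kwame and Carlos; loses to Jonas and Noah → score 2.
Noah has the best pairwise record.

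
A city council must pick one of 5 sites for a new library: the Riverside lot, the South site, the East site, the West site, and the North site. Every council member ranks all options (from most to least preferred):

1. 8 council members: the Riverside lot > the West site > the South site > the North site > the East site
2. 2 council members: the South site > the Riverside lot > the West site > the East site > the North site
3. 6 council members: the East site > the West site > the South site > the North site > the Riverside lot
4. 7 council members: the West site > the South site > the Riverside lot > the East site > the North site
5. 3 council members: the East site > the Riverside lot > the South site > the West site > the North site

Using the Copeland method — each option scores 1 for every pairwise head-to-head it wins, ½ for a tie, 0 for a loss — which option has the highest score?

the Riverside lot: beats the East site and the North site; ties the West site; loses to the South site → score 2.5.
the South site: beats the Riverside lot, the East site, and the North site; loses to the West site → score 3.
the East site: beats the North site; loses to the Riverside lot, the South site, and the West site → score 1.
the West site: beats the South site, the East site, and the North site; ties the Riverside lot → score 3.5.
the North site: loses to the Riverside lot, the South site, the East site, and the West site → score 0.
the West site has the best pairwise record.

the West site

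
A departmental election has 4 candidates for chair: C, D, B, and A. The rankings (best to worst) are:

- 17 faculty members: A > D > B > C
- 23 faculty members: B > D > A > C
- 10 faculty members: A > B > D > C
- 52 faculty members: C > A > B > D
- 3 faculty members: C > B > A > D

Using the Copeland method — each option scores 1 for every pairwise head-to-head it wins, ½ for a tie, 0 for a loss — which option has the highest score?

C

C: beats D, B, and A → score 3.
D: loses to C, B, and A → score 0.
B: beats D; loses to C and A → score 1.
A: beats D and B; loses to C → score 2.
C has the best pairwise record.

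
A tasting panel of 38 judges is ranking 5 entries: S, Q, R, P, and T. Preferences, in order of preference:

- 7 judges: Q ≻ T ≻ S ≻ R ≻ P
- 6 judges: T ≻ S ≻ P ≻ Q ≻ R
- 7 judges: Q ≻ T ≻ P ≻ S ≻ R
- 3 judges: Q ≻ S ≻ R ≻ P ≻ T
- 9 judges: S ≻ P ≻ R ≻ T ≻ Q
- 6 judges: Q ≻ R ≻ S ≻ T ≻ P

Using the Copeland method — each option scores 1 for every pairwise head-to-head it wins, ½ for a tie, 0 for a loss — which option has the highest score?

S: beats R and P; loses to Q and T → score 2.
Q: beats S, R, P, and T → score 4.
R: loses to S, Q, P, and T → score 0.
P: beats R; loses to S, Q, and T → score 1.
T: beats S, R, and P; loses to Q → score 3.
Q has the best pairwise record.

Q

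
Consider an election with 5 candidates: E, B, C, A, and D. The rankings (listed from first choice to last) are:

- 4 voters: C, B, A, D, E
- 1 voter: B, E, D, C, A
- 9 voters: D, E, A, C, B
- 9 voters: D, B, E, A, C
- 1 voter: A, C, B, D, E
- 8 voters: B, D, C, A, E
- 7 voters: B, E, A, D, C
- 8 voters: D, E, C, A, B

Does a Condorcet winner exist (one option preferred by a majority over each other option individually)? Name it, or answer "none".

D vs E: 39–8 for D.
D vs B: 26–21 for D.
D vs C: 42–5 for D.
D vs A: 35–12 for D.
D beats every other option head-to-head.

D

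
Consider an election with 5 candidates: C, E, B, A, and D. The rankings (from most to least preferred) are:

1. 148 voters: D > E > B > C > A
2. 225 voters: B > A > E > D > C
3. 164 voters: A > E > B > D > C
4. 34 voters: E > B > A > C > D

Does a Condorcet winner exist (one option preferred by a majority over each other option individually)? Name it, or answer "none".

none

Checking pairwise contests:
E beats C 571–0.
A beats E 389–182.
E beats B 346–225.
B beats A 407–164.
E beats D 423–148.
Every option loses at least one head-to-head, so there is no Condorcet winner.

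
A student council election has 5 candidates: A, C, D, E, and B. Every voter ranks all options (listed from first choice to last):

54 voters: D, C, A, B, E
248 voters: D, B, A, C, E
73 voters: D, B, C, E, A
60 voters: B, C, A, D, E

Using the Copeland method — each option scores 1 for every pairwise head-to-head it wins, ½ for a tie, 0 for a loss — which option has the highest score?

D

A: beats C and E; loses to D and B → score 2.
C: beats E; loses to A, D, and B → score 1.
D: beats A, C, E, and B → score 4.
E: loses to A, C, D, and B → score 0.
B: beats A, C, and E; loses to D → score 3.
D has the best pairwise record.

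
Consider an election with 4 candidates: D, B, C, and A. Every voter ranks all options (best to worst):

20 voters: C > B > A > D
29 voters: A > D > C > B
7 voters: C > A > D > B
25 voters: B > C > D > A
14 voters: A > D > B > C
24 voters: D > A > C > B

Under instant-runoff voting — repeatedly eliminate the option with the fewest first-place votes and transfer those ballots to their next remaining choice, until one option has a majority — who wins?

Round 1: D 24, B 25, C 27, A 43. Eliminate D.
Round 2: B 25, C 27, A 67. A has a majority.

A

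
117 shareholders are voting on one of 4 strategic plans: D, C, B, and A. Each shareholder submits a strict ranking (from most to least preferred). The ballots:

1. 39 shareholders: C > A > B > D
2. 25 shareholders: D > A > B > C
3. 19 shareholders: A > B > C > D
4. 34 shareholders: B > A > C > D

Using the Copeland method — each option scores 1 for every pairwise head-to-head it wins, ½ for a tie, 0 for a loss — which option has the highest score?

D: loses to C, B, and A → score 0.
C: beats D; loses to B and A → score 1.
B: beats D and C; loses to A → score 2.
A: beats D, C, and B → score 3.
A has the best pairwise record.

A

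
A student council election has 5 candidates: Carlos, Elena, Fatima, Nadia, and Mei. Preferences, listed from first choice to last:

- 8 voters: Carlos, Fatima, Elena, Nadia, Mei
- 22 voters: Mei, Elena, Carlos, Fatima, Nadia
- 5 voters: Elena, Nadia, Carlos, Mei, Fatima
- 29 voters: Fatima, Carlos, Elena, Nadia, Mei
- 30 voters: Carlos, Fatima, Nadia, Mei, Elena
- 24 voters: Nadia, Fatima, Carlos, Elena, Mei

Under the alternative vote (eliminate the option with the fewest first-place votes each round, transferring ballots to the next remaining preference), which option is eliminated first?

Elena

Round 1: Carlos 38, Elena 5, Fatima 29, Nadia 24, Mei 22. Eliminate Elena.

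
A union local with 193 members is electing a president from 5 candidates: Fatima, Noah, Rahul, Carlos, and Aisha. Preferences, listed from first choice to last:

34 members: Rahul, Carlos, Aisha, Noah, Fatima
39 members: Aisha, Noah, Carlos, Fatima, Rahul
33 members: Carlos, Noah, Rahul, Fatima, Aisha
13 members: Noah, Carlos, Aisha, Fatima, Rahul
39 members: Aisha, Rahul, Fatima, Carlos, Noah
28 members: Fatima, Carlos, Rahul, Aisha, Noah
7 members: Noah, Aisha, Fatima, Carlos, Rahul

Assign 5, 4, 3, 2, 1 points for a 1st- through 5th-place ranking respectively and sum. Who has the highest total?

Fatima: 34·1 + 39·2 + 33·2 + 13·2 + 39·3 + 28·5 + 7·3 = 482
Noah: 34·2 + 39·4 + 33·4 + 13·5 + 39·1 + 28·1 + 7·5 = 523
Rahul: 34·5 + 39·1 + 33·3 + 13·1 + 39·4 + 28·3 + 7·1 = 568
Carlos: 34·4 + 39·3 + 33·5 + 13·4 + 39·2 + 28·4 + 7·2 = 674
Aisha: 34·3 + 39·5 + 33·1 + 13·3 + 39·5 + 28·2 + 7·4 = 648
Carlos has the highest Borda score (674).

Carlos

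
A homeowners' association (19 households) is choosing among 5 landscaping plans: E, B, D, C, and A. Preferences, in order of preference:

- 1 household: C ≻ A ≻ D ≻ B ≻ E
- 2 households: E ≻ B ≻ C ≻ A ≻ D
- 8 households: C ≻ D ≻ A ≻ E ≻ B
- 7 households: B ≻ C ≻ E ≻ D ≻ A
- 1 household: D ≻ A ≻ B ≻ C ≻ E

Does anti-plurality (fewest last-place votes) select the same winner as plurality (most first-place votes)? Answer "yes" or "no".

Anti-plurality — last-place votes: E 2, B 8, D 2, C 0, A 7. Winner: C.
Plurality — first-place votes: E 2, B 7, D 1, C 9, A 0. Winner: C.
The two methods agree.

yes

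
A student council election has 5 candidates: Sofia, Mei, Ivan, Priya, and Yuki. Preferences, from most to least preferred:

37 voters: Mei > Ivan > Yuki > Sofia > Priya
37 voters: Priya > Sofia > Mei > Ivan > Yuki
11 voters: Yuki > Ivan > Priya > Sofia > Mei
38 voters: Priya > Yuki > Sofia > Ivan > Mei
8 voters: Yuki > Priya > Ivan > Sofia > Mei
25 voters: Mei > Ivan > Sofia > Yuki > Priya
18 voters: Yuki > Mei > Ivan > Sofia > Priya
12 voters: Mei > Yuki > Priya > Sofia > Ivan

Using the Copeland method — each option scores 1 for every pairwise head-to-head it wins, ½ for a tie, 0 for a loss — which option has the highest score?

Sofia: beats Mei; loses to Ivan, Priya, and Yuki → score 1.
Mei: beats Ivan and Yuki; loses to Sofia and Priya → score 2.
Ivan: beats Sofia and Yuki; loses to Mei and Priya → score 2.
Priya: beats Sofia, Mei, and Ivan; loses to Yuki → score 3.
Yuki: beats Sofia and Priya; loses to Mei and Ivan → score 2.
Priya has the best pairwise record.

Priya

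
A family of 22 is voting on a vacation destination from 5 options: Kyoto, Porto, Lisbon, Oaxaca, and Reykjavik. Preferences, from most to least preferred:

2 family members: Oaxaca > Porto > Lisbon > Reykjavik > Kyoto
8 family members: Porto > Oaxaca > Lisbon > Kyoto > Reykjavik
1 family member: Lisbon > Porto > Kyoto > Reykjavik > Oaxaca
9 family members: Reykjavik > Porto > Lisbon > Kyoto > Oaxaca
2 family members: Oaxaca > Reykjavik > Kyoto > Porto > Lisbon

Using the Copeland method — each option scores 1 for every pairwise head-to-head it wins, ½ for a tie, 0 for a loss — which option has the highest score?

Porto

Kyoto: loses to Porto, Lisbon, Oaxaca, and Reykjavik → score 0.
Porto: beats Kyoto, Lisbon, and Oaxaca; ties Reykjavik → score 3.5.
Lisbon: beats Kyoto; ties Reykjavik; loses to Porto and Oaxaca → score 1.5.
Oaxaca: beats Kyoto, Lisbon, and Reykjavik; loses to Porto → score 3.
Reykjavik: beats Kyoto; ties Porto and Lisbon; loses to Oaxaca → score 2.
Porto has the best pairwise record.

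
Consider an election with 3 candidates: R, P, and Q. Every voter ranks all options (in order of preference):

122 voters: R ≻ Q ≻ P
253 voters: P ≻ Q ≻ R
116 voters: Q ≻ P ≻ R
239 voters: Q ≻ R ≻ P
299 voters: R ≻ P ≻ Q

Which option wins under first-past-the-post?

R

First-place votes: R 421, P 253, Q 355.
R has the most first-place votes.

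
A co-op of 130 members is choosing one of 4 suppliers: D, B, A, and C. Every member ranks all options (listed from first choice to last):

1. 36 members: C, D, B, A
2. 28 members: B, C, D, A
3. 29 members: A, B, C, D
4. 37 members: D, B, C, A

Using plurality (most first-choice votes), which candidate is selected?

First-place votes: D 37, B 28, A 29, C 36.
D has the most first-place votes.

D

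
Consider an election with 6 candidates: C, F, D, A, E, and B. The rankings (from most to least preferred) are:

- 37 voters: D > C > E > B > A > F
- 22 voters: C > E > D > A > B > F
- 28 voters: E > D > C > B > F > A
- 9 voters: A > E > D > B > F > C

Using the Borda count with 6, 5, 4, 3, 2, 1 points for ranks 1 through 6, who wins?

D

C: 37·5 + 22·6 + 28·4 + 9·1 = 438
F: 37·1 + 22·1 + 28·2 + 9·2 = 133
D: 37·6 + 22·4 + 28·5 + 9·4 = 486
A: 37·2 + 22·3 + 28·1 + 9·6 = 222
E: 37·4 + 22·5 + 28·6 + 9·5 = 471
B: 37·3 + 22·2 + 28·3 + 9·3 = 266
D has the highest Borda score (486).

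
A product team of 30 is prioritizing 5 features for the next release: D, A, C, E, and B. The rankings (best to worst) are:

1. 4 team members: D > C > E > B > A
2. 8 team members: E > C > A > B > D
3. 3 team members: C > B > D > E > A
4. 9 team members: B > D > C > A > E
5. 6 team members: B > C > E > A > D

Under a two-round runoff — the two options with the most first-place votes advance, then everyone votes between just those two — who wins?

B

Round 1 first-place votes: D 4, A 0, C 3, E 8, B 15.
B and E advance.
Runoff: B is preferred to E by 18 voters; E by 12.
B wins the runoff.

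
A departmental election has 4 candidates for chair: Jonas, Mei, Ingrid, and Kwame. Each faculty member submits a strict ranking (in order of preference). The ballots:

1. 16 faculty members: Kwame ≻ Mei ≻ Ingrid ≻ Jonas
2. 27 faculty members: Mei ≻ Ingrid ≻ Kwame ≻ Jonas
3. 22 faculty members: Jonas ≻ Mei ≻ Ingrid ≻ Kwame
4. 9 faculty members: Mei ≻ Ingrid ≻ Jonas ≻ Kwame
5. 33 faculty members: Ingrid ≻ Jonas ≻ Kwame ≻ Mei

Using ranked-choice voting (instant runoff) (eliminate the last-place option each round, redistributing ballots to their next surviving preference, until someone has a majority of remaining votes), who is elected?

Round 1: Jonas 22, Mei 36, Ingrid 33, Kwame 16. Eliminate Kwame.
Round 2: Jonas 22, Mei 52, Ingrid 33. Eliminate Jonas.
Round 3: Mei 74, Ingrid 33. Mei has a majority.

Mei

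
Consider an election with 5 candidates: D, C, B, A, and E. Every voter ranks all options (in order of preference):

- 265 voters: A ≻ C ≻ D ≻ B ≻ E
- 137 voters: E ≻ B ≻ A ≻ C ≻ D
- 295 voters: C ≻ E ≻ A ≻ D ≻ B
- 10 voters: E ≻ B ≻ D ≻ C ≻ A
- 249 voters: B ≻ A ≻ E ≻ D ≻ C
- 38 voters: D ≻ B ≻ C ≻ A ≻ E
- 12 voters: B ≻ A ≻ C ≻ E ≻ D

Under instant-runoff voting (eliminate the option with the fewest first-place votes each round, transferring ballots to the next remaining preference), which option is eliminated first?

Round 1: D 38, C 295, B 261, A 265, E 147. Eliminate D.

D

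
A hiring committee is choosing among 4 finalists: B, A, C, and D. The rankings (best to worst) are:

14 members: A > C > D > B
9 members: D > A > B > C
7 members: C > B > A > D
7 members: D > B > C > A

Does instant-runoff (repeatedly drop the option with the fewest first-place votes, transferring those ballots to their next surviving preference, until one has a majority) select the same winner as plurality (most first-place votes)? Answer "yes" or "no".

no

Instant-runoff — R1 B 0, A 14, C 7, D 16 (B out); R2 A 14, C 7, D 16 (C out); R3 A 21, D 16 (A winner). Winner: A.
Plurality — first-place votes: B 0, A 14, C 7, D 16. Winner: D.
The two methods disagree.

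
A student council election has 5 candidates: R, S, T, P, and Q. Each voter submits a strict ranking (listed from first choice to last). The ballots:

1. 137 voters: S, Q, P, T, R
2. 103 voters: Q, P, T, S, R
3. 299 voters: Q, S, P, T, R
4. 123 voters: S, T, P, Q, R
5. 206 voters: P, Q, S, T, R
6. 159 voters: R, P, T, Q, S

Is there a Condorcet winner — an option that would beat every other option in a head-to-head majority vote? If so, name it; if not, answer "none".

Q

Q vs R: 868–159 for Q.
Q vs S: 767–260 for Q.
Q vs T: 745–282 for Q.
Q vs P: 539–488 for Q.
Q beats every other option head-to-head.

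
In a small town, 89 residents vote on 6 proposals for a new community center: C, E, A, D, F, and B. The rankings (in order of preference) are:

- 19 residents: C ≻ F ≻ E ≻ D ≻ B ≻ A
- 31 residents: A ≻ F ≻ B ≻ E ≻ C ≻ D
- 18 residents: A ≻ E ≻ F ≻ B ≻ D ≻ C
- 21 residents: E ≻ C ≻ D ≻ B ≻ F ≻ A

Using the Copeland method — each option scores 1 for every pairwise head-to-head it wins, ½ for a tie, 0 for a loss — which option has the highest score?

C: beats D; loses to E, A, F, and B → score 1.
E: beats C, D, and B; loses to A and F → score 3.
A: beats C, E, D, F, and B → score 5.
D: loses to C, E, A, F, and B → score 0.
F: beats C, E, D, and B; loses to A → score 4.
B: beats C and D; loses to E, A, and F → score 2.
A has the best pairwise record.

A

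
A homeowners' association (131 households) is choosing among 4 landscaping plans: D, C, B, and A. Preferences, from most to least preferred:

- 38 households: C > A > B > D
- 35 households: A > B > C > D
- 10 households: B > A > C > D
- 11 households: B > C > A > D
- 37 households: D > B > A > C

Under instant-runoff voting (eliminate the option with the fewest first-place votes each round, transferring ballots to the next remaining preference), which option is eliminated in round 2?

D

Round 1: D 37, C 38, B 21, A 35. Eliminate B.
Round 2: D 37, C 49, A 45. Eliminate D.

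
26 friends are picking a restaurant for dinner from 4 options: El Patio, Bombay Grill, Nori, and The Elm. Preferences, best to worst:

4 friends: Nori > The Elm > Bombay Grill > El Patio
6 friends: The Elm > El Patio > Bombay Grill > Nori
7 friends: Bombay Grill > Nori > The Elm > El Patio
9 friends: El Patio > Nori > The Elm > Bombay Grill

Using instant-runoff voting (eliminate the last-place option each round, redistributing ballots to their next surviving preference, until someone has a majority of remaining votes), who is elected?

The Elm

Round 1: El Patio 9, Bombay Grill 7, Nori 4, The Elm 6. Eliminate Nori.
Round 2: El Patio 9, Bombay Grill 7, The Elm 10. Eliminate Bombay Grill.
Round 3: El Patio 9, The Elm 17. The Elm has a majority.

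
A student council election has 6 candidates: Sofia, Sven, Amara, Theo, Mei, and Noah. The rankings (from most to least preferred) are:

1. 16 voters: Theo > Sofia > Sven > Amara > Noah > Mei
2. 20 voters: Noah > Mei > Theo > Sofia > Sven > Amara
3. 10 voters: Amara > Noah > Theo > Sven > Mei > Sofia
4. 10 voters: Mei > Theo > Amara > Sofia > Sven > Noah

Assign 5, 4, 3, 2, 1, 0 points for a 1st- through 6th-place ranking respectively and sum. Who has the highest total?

Theo

Sofia: 16·4 + 20·2 + 10·0 + 10·2 = 124
Sven: 16·3 + 20·1 + 10·2 + 10·1 = 98
Amara: 16·2 + 20·0 + 10·5 + 10·3 = 112
Theo: 16·5 + 20·3 + 10·3 + 10·4 = 210
Mei: 16·0 + 20·4 + 10·1 + 10·5 = 140
Noah: 16·1 + 20·5 + 10·4 + 10·0 = 156
Theo has the highest Borda score (210).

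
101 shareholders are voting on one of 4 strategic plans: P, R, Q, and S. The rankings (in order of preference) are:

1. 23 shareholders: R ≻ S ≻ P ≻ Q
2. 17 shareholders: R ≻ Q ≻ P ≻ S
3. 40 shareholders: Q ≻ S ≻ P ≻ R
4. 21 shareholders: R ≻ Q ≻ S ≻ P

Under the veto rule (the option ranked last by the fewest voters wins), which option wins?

S

Last-place votes: P 21, R 40, Q 23, S 17.
S is ranked last by the fewest voters, so S wins.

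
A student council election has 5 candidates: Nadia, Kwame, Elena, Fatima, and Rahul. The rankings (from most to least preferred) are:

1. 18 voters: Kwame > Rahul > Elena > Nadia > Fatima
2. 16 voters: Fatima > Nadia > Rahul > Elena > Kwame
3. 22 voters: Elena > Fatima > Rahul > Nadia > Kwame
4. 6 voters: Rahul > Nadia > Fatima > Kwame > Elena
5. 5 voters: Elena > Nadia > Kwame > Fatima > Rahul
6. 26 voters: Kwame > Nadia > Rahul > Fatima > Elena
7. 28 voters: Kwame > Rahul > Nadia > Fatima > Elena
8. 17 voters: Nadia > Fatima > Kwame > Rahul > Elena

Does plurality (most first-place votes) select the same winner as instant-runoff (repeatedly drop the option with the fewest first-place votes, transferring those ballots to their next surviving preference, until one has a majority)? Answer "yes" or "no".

Plurality — first-place votes: Nadia 17, Kwame 72, Elena 27, Fatima 16, Rahul 6. Winner: Kwame.
Instant-runoff — R1 Nadia 17, Kwame 72, Elena 27, Fatima 16, Rahul 6 (Kwame winner). Winner: Kwame.
The two methods agree.

yes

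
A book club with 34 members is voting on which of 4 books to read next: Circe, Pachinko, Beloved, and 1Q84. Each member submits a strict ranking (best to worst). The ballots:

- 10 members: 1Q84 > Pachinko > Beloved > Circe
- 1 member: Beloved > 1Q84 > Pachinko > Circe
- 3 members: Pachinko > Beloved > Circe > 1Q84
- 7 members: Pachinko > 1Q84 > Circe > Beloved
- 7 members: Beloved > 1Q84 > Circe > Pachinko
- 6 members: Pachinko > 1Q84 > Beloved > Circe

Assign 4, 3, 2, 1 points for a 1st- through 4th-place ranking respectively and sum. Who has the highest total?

1Q84

Circe: 10·1 + 1·1 + 3·2 + 7·2 + 7·2 + 6·1 = 51
Pachinko: 10·3 + 1·2 + 3·4 + 7·4 + 7·1 + 6·4 = 103
Beloved: 10·2 + 1·4 + 3·3 + 7·1 + 7·4 + 6·2 = 80
1Q84: 10·4 + 1·3 + 3·1 + 7·3 + 7·3 + 6·3 = 106
1Q84 has the highest Borda score (106).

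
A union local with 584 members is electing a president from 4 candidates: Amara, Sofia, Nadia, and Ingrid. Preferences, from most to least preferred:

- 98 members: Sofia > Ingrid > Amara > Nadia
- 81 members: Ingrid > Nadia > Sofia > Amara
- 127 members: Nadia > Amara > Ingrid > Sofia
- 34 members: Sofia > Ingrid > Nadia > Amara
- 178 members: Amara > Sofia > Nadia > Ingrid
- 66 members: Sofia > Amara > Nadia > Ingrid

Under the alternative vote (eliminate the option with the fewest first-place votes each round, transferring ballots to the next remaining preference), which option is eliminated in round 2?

Amara

Round 1: Amara 178, Sofia 198, Nadia 127, Ingrid 81. Eliminate Ingrid.
Round 2: Amara 178, Sofia 198, Nadia 208. Eliminate Amara.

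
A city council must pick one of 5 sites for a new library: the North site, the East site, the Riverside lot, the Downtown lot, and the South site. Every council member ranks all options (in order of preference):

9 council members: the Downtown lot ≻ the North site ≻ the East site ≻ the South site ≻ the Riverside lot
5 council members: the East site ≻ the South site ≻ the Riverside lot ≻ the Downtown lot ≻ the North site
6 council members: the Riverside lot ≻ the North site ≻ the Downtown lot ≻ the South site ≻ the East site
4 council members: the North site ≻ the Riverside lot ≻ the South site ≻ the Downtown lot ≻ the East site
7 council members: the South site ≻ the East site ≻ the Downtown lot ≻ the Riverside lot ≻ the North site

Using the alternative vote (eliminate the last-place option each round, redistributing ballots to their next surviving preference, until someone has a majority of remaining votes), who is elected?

Round 1: the North site 4, the East site 5, the Riverside lot 6, the Downtown lot 9, the South site 7. Eliminate the North site.
Round 2: the East site 5, the Riverside lot 10, the Downtown lot 9, the South site 7. Eliminate the East site.
Round 3: the Riverside lot 10, the Downtown lot 9, the South site 12. Eliminate the Downtown lot.
Round 4: the Riverside lot 10, the South site 21. The South site has a majority.

the South site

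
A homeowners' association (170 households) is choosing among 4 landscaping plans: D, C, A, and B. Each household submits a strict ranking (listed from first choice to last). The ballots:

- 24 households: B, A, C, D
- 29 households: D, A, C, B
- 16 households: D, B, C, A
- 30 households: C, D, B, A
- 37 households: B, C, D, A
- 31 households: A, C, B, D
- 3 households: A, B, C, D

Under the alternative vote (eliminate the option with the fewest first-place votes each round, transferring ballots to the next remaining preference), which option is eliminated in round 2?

A

Round 1: D 45, C 30, A 34, B 61. Eliminate C.
Round 2: D 75, A 34, B 61. Eliminate A.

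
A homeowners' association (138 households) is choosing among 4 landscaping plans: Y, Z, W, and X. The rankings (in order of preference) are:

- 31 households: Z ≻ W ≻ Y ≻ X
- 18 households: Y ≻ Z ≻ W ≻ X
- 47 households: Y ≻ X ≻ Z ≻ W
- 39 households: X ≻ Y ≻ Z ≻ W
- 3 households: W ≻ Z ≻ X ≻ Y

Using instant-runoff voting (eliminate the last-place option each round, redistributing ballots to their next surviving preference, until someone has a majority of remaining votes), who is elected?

Y

Round 1: Y 65, Z 31, W 3, X 39. Eliminate W.
Round 2: Y 65, Z 34, X 39. Eliminate Z.
Round 3: Y 96, X 42. Y has a majority.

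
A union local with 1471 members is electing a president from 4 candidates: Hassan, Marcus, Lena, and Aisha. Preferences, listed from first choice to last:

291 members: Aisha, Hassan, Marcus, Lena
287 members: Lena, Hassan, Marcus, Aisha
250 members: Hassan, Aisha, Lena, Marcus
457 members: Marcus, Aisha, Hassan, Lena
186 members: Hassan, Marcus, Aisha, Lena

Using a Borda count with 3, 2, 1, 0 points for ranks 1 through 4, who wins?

Hassan

Hassan: 291·2 + 287·2 + 250·3 + 457·1 + 186·3 = 2921
Marcus: 291·1 + 287·1 + 250·0 + 457·3 + 186·2 = 2321
Lena: 291·0 + 287·3 + 250·1 + 457·0 + 186·0 = 1111
Aisha: 291·3 + 287·0 + 250·2 + 457·2 + 186·1 = 2473
Hassan has the highest Borda score (2921).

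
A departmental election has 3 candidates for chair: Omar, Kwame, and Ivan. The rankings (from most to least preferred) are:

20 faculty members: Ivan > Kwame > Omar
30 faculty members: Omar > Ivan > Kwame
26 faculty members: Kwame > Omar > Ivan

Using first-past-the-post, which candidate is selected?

First-place votes: Omar 30, Kwame 26, Ivan 20.
Omar has the most first-place votes.

Omar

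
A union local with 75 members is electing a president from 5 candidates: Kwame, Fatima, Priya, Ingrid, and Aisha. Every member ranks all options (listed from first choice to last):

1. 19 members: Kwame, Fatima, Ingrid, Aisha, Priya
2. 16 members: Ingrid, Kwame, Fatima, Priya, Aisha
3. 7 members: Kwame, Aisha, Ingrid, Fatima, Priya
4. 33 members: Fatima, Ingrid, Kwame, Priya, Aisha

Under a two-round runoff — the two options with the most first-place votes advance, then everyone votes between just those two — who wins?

Kwame

Round 1 first-place votes: Kwame 26, Fatima 33, Priya 0, Ingrid 16, Aisha 0.
Fatima and Kwame advance.
Runoff: Fatima is preferred to Kwame by 33 voters; Kwame by 42.
Kwame wins the runoff.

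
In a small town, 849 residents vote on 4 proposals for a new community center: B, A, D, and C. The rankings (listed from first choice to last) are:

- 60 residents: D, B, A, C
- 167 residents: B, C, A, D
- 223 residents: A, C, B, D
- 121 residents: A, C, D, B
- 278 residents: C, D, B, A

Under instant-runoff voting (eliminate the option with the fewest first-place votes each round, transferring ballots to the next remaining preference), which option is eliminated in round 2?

B

Round 1: B 167, A 344, D 60, C 278. Eliminate D.
Round 2: B 227, A 344, C 278. Eliminate B.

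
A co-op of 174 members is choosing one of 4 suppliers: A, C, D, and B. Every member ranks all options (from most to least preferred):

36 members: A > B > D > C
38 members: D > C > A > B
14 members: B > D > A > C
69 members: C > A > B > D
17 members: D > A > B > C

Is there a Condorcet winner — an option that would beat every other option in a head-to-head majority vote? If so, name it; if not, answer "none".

Checking pairwise contests:
C beats A 107–67.
D beats C 105–69.
A beats D 105–69.
A beats B 160–14.
Every option loses at least one head-to-head, so there is no Condorcet winner.

none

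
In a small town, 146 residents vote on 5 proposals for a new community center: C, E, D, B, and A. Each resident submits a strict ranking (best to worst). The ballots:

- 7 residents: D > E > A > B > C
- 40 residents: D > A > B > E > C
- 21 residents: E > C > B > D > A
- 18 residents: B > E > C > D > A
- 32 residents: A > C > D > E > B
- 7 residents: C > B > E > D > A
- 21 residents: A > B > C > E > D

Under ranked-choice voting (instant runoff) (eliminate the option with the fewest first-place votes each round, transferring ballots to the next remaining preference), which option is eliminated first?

Round 1: C 7, E 21, D 47, B 18, A 53. Eliminate C.

C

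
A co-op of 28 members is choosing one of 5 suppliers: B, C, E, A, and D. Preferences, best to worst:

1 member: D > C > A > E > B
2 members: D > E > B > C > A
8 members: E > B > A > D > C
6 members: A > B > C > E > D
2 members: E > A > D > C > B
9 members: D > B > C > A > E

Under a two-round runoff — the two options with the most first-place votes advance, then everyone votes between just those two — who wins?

E

Round 1 first-place votes: B 0, C 0, E 10, A 6, D 12.
D and E advance.
Runoff: D is preferred to E by 12 voters; E by 16.
E wins the runoff.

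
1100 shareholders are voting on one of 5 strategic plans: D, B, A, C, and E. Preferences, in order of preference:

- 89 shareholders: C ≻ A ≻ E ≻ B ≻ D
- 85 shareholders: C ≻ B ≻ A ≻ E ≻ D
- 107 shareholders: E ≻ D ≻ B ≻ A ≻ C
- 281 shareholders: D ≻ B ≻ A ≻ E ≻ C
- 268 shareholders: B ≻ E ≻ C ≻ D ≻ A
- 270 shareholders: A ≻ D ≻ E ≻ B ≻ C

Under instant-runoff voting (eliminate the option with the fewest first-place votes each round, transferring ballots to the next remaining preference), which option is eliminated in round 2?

Round 1: D 281, B 268, A 270, C 174, E 107. Eliminate E.
Round 2: D 388, B 268, A 270, C 174. Eliminate C.

C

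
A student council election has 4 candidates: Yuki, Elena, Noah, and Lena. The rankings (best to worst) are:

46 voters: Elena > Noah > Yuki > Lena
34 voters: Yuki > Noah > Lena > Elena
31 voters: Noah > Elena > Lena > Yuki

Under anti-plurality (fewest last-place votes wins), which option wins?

Noah

Last-place votes: Yuki 31, Elena 34, Noah 0, Lena 46.
Noah is ranked last by the fewest voters, so Noah wins.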